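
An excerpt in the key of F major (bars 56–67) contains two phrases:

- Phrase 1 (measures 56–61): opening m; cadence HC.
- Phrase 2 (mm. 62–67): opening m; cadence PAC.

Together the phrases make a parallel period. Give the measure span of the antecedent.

measures 56–61

The phrase ending with the weaker cadence (half cadence) is the antecedent; the one ending more conclusively (perfect authentic cadence) is the consequent. The antecedent is measures 56–61.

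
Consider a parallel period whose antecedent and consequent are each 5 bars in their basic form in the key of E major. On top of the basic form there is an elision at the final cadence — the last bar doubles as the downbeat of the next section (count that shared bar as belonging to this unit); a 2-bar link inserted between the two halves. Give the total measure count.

12 measures

Basic parallel period: 5 + 5 = 10 bars.
10 (basic form) + 2 (link) = 12.
The elision shares a bar with the next section but does not change this unit's count.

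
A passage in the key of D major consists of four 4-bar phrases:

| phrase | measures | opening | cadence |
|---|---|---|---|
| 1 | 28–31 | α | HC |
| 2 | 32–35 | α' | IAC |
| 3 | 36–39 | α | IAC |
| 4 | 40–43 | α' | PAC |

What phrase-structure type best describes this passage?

parallel double period

Four phrases in two halves: the first half (measures 28–35) ends with an imperfect authentic cadence, the second (bars 36-43) with a perfect authentic cadence — a large antecedent–consequent pair, i.e. a double period.
Phrase 3 begins with the same material as phrase 1, making it parallel.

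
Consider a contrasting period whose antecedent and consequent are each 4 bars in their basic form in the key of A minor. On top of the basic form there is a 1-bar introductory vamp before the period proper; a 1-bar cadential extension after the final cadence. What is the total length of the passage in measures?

Basic contrasting period: 4 + 4 = 8 bars.
8 (basic form) + 1 (introduction) + 1 (cadential extension) = 10.

10 measures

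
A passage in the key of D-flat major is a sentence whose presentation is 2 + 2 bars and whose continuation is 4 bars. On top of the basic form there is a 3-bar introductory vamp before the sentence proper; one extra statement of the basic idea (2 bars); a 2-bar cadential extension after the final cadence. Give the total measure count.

15 measures

Basic sentence: 2 + 2 + 4 = 8 bars.
8 (basic form) + 3 (introduction) + 2 (extra statement) + 2 (cadential extension) = 15.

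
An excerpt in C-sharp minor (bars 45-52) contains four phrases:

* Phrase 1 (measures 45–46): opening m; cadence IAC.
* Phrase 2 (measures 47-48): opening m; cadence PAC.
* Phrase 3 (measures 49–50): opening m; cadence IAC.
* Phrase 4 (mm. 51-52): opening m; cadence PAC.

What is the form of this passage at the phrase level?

The cadence pattern IAC–PAC–IAC–PAC is weak–strong twice, and phrases 3–4 restate phrases 1–2: a period heard twice, not a double period (which would end weakly at phrase 2).

repeated period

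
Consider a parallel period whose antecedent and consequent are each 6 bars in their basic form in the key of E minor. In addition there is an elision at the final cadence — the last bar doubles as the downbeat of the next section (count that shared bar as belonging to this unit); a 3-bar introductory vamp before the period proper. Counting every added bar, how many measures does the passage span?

15 measures

Basic parallel period: 6 + 6 = 12 bars.
12 (basic form) + 3 (introduction) = 15.
The elision shares a bar with the next section but does not change this unit's count.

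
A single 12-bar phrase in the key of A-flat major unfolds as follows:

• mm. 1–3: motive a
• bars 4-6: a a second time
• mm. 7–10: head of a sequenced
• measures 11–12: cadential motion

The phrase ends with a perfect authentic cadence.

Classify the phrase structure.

Basic idea (measures 1–3) + its repetition (mm. 4–6) form the presentation; fragmentation and cadence (measures 7–12) form the continuation — the 12-bar whole is a sentence.

sentence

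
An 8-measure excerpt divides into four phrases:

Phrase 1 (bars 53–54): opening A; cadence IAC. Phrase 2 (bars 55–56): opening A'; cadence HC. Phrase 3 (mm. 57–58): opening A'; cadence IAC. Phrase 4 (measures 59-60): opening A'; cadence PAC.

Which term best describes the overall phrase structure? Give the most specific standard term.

Four phrases in two halves: the first half (measures 53–56) ends with a half cadence, the second (bars 57-60) with a perfect authentic cadence — a large antecedent–consequent pair, i.e. a double period.
Phrase 3 begins with the same material as phrase 1, making it parallel.

parallel double period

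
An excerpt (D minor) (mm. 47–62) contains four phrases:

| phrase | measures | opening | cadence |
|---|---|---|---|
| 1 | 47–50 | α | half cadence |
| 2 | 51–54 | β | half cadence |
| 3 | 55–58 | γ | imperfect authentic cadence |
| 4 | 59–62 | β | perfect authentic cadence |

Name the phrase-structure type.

Four phrases in two halves: the first half (mm. 47–54) ends with a half cadence, the second (mm. 55–62) with a perfect authentic cadence — a large antecedent–consequent pair, i.e. a double period.
Phrase 3 begins with different material from phrase 1, making it contrasting.

contrasting double period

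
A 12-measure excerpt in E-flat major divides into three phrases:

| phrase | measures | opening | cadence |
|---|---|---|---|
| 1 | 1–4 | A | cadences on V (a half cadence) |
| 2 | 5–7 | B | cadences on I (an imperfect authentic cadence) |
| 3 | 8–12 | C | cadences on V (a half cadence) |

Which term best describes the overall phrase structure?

phrase group

The final phrase closes with a half cadence, which is not stronger than the preceding imperfect authentic cadence; the 3 phrases lack an overall antecedent–consequent design and so form a phrase group.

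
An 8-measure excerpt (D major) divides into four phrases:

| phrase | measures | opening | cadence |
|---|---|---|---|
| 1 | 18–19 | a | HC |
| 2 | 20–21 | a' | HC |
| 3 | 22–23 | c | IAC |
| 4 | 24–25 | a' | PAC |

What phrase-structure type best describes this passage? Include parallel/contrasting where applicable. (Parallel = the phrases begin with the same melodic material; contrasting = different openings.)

Four phrases in two halves: the first half (measures 18-21) ends with a half cadence, the second (bars 22–25) with a perfect authentic cadence — a large antecedent–consequent pair, i.e. a double period.
Phrase 3 begins with different material from phrase 1, making it contrasting.

contrasting double period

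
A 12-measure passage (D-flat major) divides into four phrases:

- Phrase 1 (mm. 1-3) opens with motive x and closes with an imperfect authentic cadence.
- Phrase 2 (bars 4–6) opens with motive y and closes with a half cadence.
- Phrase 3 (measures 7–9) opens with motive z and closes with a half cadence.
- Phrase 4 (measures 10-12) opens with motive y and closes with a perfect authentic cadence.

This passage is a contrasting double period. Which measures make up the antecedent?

In a double period the four phrases pair into a large antecedent (phrases 1–2, ending half cadence) and a large consequent (phrases 3–4, ending perfect authentic cadence). The antecedent spans bars 1–6.

measures 1–6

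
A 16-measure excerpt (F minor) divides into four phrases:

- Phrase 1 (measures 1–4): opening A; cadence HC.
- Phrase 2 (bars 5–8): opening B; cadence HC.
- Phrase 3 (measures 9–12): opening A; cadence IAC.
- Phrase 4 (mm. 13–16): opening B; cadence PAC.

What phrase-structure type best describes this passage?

parallel double period

Four phrases in two halves: the first half (mm. 1–8) ends with a half cadence, the second (mm. 9–16) with a perfect authentic cadence — a large antecedent–consequent pair, i.e. a double period.
Phrase 3 begins with the same material as phrase 1, making it parallel.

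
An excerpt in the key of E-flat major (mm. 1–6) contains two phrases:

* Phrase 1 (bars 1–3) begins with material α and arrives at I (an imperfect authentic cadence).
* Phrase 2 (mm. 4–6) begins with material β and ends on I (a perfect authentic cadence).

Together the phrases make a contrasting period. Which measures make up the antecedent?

measures 1–3

The phrase ending with the weaker cadence (imperfect authentic cadence) is the antecedent; the one ending more conclusively (perfect authentic cadence) is the consequent. The antecedent is measures 1–3.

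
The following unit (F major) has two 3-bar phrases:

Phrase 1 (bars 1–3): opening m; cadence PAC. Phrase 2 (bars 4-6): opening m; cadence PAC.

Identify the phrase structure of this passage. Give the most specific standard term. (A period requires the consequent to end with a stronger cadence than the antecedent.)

Both phrases have the same opening (m) and the same cadence (perfect authentic cadence): the second is a restatement, not a consequent, so this is a repeated phrase rather than a period.

repeated phrase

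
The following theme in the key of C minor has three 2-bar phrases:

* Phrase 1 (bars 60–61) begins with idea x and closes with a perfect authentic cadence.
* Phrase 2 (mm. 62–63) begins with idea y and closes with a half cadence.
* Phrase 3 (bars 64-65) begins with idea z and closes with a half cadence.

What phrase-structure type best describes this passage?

The final phrase closes with a half cadence, which is not stronger than the preceding half cadence; the 3 phrases lack an overall antecedent–consequent design and so form a phrase group.

phrase group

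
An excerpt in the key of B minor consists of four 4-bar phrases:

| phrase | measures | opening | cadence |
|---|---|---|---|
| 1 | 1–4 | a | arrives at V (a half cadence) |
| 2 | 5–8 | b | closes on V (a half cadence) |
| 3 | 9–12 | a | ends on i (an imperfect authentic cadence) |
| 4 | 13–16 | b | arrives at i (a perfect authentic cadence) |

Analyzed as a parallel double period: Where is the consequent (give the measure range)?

In a double period the four phrases pair into a large antecedent (phrases 1–2, ending half cadence) and a large consequent (phrases 3–4, ending perfect authentic cadence). The consequent spans measures 9–16.

measures 9–16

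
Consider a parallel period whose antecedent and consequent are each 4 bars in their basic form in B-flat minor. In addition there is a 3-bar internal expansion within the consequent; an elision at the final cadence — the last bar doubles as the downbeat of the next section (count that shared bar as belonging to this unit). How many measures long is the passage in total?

11 measures

Basic parallel period: 4 + 4 = 8 bars.
8 (basic form) + 3 (internal expansion) = 11.
The elision shares a bar with the next section but does not change this unit's count.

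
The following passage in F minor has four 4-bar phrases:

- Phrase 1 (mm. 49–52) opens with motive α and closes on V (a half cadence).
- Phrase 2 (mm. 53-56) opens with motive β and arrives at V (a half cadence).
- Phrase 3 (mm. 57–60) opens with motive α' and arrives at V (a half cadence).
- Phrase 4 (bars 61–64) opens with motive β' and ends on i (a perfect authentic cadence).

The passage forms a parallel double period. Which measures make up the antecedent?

measures 49–56

In a double period the first pair of phrases (ending half cadence) is the large antecedent and the second pair (ending perfect authentic cadence) is the large consequent; the antecedent is measures 49–56.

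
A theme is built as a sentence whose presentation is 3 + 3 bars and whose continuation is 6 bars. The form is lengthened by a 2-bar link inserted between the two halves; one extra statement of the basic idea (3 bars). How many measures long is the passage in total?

Basic sentence: 3 + 3 + 6 = 12 bars.
12 (basic form) + 2 (link) + 3 (extra statement) = 17.

17 measures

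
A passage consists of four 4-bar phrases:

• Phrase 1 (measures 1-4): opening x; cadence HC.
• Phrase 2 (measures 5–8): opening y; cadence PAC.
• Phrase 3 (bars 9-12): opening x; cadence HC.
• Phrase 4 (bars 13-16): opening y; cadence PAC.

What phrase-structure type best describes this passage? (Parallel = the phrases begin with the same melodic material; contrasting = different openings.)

repeated period

The cadence pattern HC–PAC–HC–PAC is weak–strong twice, and phrases 3–4 restate phrases 1–2: a period heard twice, not a double period (which would end weakly at phrase 2).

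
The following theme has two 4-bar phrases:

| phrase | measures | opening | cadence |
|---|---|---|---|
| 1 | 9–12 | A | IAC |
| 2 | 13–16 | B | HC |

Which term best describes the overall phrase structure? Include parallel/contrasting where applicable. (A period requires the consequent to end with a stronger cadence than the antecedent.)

The second phrase closes with a half cadence, which is not stronger than the first phrase's imperfect authentic cadence; without a weak→strong cadential pair there is no antecedent–consequent relationship, so this is a phrase group rather than a period.

phrase group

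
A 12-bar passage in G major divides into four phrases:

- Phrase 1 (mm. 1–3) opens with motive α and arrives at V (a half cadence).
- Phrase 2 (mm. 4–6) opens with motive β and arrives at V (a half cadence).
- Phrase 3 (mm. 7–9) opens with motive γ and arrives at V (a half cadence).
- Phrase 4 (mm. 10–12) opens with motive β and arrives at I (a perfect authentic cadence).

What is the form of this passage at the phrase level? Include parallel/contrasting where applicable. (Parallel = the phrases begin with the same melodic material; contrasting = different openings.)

Four phrases in two halves: the first half (measures 1–6) ends with a half cadence, the second (measures 7-12) with a perfect authentic cadence — a large antecedent–consequent pair, i.e. a double period.
Phrase 3 begins with different material from phrase 1, making it contrasting.

contrasting double period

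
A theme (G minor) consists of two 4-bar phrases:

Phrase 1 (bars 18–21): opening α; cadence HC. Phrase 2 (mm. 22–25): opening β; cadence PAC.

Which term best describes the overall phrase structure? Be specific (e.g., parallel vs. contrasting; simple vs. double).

contrasting period

Phrase 1 ends with a half cadence (weaker) and phrase 2 with a perfect authentic cadence (stronger): antecedent + consequent = a period.
The two phrases open with different material (α / β), so the period is contrasting.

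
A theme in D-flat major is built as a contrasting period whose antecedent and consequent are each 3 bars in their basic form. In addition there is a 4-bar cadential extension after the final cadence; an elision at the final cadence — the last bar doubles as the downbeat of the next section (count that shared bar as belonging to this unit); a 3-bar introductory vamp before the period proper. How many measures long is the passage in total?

13 measures

Basic contrasting period: 3 + 3 = 6 bars.
6 (basic form) + 4 (cadential extension) + 3 (introduction) = 13.
The elision shares a bar with the next section but does not change this unit's count.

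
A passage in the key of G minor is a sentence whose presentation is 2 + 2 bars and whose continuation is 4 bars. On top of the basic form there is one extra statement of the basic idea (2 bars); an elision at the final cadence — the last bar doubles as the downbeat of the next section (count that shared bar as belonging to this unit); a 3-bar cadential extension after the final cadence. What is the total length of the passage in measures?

Basic sentence: 2 + 2 + 4 = 8 bars.
8 (basic form) + 2 (extra statement) + 3 (cadential extension) = 13.
The elision shares a bar with the next section but does not change this unit's count.

13 measures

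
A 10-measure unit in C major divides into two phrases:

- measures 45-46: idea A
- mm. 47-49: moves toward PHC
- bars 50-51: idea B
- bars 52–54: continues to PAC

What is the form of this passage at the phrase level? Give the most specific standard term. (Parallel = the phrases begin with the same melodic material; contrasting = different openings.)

contrasting period

Phrase 1 ends with a Phrygian half cadence (weaker) and phrase 2 with a perfect authentic cadence (stronger): antecedent + consequent = a period.
The two phrases open with different material (A / B), so the period is contrasting.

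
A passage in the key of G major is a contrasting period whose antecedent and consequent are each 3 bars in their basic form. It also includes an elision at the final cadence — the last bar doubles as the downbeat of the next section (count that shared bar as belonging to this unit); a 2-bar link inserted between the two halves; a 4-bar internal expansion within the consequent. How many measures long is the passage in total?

Basic contrasting period: 3 + 3 = 6 bars.
6 (basic form) + 2 (link) + 4 (internal expansion) = 12.
The elision shares a bar with the next section but does not change this unit's count.

12 measures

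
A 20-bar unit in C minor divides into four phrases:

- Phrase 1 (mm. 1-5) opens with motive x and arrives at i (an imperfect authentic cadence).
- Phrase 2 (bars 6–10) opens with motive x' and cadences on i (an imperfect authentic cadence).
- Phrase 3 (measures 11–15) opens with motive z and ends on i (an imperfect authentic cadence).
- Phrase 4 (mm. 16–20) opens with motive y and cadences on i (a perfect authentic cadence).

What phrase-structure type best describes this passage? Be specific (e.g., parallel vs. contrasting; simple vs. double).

contrasting double period

Four phrases in two halves: the first half (bars 1-10) ends with an imperfect authentic cadence, the second (bars 11-20) with a perfect authentic cadence — a large antecedent–consequent pair, i.e. a double period.
Phrase 3 begins with different material from phrase 1, making it contrasting.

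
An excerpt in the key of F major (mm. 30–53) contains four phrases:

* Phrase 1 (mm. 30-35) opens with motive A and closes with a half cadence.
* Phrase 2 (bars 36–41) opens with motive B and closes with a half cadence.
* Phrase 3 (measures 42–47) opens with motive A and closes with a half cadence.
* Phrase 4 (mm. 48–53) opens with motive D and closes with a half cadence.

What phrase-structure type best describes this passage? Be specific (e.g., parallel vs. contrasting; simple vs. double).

phrase group

Phrase 4 ends with a half cadence, no stronger than phrase 2's half cadence, so the four phrases do not form a double period; nor do phrases 3–4 duplicate 1–2, so it is not a repeated period. With no phrase reaching a conclusive cadence, the passage is a phrase group.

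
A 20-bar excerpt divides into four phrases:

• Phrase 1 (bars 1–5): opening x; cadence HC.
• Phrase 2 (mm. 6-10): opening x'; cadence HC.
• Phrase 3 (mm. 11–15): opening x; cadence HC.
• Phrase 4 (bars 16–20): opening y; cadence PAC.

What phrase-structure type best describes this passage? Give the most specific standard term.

Four phrases in two halves: the first half (bars 1–10) ends with a half cadence, the second (mm. 11-20) with a perfect authentic cadence — a large antecedent–consequent pair, i.e. a double period.
Phrase 3 begins with the same material as phrase 1, making it parallel.

parallel double period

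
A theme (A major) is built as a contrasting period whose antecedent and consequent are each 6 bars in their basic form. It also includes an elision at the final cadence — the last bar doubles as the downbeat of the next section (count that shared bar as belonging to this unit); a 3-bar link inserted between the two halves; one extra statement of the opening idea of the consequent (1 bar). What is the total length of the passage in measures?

Basic contrasting period: 6 + 6 = 12 bars.
12 (basic form) + 3 (link) + 1 (extra statement) = 16.
The elision shares a bar with the next section but does not change this unit's count.

16 measures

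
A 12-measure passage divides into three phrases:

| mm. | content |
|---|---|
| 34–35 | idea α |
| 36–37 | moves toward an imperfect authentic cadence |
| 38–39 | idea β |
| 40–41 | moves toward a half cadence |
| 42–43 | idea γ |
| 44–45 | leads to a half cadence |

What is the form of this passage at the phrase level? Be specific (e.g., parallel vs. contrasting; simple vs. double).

phrase group

The final phrase closes with a half cadence, which is not stronger than the preceding half cadence; the 3 phrases lack an overall antecedent–consequent design and so form a phrase group.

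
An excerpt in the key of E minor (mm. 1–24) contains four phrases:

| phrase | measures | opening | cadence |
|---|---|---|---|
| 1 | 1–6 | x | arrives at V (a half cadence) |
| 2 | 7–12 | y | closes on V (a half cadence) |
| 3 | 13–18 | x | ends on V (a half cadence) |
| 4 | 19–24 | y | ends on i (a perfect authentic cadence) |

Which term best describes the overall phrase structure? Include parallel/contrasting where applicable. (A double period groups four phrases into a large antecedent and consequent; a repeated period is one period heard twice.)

parallel double period

Four phrases in two halves: the first half (measures 1–12) ends with a half cadence, the second (bars 13–24) with a perfect authentic cadence — a large antecedent–consequent pair, i.e. a double period.
Phrase 3 begins with the same material as phrase 1, making it parallel.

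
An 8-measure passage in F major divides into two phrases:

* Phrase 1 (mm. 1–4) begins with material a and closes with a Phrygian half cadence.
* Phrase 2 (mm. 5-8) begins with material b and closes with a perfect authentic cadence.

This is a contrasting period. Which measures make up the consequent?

The phrase ending with the weaker cadence (Phrygian half cadence) is the antecedent; the one ending more conclusively (perfect authentic cadence) is the consequent. The consequent is measures 5–8.

measures 5–8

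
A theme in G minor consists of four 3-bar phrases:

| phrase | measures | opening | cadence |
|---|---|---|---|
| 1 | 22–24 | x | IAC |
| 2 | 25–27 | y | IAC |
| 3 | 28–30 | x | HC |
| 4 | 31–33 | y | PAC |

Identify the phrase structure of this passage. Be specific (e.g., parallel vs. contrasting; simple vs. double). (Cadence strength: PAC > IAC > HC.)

Four phrases in two halves: the first half (bars 22–27) ends with an imperfect authentic cadence, the second (mm. 28–33) with a perfect authentic cadence — a large antecedent–consequent pair, i.e. a double period.
Phrase 3 begins with the same material as phrase 1, making it parallel.

parallel double period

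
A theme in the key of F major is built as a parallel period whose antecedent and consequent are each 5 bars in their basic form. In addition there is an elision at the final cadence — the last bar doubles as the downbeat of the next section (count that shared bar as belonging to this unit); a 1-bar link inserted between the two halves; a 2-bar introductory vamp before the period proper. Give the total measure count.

13 measures

Basic parallel period: 5 + 5 = 10 bars.
10 (basic form) + 1 (link) + 2 (introduction) = 13.
The elision shares a bar with the next section but does not change this unit's count.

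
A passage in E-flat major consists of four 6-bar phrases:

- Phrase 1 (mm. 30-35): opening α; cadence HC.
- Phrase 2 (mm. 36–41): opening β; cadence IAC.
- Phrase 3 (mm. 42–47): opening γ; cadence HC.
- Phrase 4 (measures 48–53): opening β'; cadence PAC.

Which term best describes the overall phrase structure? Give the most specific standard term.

Four phrases in two halves: the first half (measures 30–41) ends with an imperfect authentic cadence, the second (bars 42–53) with a perfect authentic cadence — a large antecedent–consequent pair, i.e. a double period.
Phrase 3 begins with different material from phrase 1, making it contrasting.

contrasting double period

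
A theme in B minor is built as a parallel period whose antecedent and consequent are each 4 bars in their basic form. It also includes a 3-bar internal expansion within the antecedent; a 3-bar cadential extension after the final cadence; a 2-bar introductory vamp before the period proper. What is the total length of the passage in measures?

16 measures

Basic parallel period: 4 + 4 = 8 bars.
8 (basic form) + 3 (internal expansion) + 3 (cadential extension) + 2 (introduction) = 16.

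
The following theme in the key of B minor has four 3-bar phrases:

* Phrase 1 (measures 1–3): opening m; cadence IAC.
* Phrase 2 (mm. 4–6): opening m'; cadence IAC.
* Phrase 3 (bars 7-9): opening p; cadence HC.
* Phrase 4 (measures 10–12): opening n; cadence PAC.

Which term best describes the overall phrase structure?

contrasting double period

Four phrases in two halves: the first half (bars 1–6) ends with an imperfect authentic cadence, the second (bars 7–12) with a perfect authentic cadence — a large antecedent–consequent pair, i.e. a double period.
Phrase 3 begins with different material from phrase 1, making it contrasting.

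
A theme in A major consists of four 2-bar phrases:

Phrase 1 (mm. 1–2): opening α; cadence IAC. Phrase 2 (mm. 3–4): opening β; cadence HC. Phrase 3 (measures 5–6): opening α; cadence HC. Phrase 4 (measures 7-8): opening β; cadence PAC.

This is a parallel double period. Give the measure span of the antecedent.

In a double period the first pair of phrases (ending half cadence) is the large antecedent and the second pair (ending perfect authentic cadence) is the large consequent; the antecedent is measures 1–4.

measures 1–4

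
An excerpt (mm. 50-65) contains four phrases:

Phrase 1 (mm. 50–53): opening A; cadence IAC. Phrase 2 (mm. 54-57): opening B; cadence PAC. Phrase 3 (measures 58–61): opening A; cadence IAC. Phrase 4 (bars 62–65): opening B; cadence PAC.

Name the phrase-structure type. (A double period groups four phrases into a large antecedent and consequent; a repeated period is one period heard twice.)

repeated period

The cadence pattern IAC–PAC–IAC–PAC is weak–strong twice, and phrases 3–4 restate phrases 1–2: a period heard twice, not a double period (which would end weakly at phrase 2).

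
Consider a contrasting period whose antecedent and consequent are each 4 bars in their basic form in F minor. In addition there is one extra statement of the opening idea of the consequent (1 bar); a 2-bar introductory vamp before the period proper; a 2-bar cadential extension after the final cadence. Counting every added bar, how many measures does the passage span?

13 measures

Basic contrasting period: 4 + 4 = 8 bars.
8 (basic form) + 1 (extra statement) + 2 (introduction) + 2 (cadential extension) = 13.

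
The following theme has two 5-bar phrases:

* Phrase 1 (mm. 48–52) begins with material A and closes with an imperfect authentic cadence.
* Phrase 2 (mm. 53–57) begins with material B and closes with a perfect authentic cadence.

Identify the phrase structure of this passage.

contrasting period

Phrase 1 ends with an imperfect authentic cadence (weaker) and phrase 2 with a perfect authentic cadence (stronger): antecedent + consequent = a period.
The two phrases open with different material (A / B), so the period is contrasting.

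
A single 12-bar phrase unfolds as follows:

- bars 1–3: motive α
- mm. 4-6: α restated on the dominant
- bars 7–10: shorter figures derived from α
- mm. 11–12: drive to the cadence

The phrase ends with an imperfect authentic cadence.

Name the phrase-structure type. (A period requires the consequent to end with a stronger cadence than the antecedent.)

sentence

Basic idea (bars 1–3) + its repetition (bars 4-6) form the presentation; fragmentation and cadence (mm. 7–12) form the continuation — the 12-bar whole is a sentence.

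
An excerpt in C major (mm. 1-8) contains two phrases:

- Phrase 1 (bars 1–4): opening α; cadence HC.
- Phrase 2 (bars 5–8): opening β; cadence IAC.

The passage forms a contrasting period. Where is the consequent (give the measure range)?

The antecedent is the phrase ending with the weaker cadence (half cadence, phrase 1) and the consequent the one ending more conclusively (imperfect authentic cadence, phrase 2); the consequent is mm. 5-8.

measures 5–8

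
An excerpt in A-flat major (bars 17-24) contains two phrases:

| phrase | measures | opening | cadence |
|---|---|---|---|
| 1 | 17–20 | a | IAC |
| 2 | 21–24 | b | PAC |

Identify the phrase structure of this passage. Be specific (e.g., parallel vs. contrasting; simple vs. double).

Phrase 1 ends with an imperfect authentic cadence (weaker) and phrase 2 with a perfect authentic cadence (stronger): antecedent + consequent = a period.
The two phrases open with different material (a / b), so the period is contrasting.

contrasting period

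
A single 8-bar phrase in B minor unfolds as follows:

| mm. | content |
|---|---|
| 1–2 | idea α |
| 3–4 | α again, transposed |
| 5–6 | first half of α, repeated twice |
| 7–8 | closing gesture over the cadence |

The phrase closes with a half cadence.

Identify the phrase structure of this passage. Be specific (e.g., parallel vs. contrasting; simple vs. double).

Basic idea (mm. 1–2) + its repetition (measures 3-4) form the presentation; fragmentation and cadence (mm. 5-8) form the continuation — the 8-bar whole is a sentence.

sentence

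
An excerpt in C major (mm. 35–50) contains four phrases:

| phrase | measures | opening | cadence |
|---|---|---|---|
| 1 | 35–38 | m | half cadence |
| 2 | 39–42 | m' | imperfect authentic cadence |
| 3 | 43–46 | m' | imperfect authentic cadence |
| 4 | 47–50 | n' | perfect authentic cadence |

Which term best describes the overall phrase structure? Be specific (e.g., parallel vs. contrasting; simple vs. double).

Four phrases in two halves: the first half (mm. 35–42) ends with an imperfect authentic cadence, the second (bars 43–50) with a perfect authentic cadence — a large antecedent–consequent pair, i.e. a double period.
Phrase 3 begins with the same material as phrase 1, making it parallel.

parallel double period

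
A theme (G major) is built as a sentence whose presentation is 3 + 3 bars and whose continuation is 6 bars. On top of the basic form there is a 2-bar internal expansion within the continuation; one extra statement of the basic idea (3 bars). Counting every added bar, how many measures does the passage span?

Basic sentence: 3 + 3 + 6 = 12 bars.
12 (basic form) + 2 (internal expansion) + 3 (extra statement) = 17.

17 measures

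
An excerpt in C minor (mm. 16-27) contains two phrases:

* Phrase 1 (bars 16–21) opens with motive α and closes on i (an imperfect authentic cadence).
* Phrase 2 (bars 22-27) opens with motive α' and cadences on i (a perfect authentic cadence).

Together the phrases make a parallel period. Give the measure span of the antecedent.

measures 16–21

The phrase ending with the weaker cadence (imperfect authentic cadence) is the antecedent; the one ending more conclusively (perfect authentic cadence) is the consequent. The antecedent is measures 16–21.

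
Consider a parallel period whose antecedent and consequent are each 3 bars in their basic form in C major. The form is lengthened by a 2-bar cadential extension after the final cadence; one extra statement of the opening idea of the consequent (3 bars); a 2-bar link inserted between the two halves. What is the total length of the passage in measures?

Basic parallel period: 3 + 3 = 6 bars.
6 (basic form) + 2 (cadential extension) + 3 (extra statement) + 2 (link) = 13.

13 measures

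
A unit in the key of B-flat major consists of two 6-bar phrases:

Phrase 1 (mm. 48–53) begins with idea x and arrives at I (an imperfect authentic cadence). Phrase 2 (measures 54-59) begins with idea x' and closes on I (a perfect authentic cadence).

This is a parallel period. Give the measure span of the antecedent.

The phrase ending with the weaker cadence (imperfect authentic cadence) is the antecedent; the one ending more conclusively (perfect authentic cadence) is the consequent. The antecedent is measures 48–53.

measures 48–53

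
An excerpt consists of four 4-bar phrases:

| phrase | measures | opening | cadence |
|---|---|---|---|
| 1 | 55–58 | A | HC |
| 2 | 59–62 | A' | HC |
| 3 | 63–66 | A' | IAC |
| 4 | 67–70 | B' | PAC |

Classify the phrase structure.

parallel double period

Four phrases in two halves: the first half (mm. 55-62) ends with a half cadence, the second (bars 63-70) with a perfect authentic cadence — a large antecedent–consequent pair, i.e. a double period.
Phrase 3 begins with the same material as phrase 1, making it parallel.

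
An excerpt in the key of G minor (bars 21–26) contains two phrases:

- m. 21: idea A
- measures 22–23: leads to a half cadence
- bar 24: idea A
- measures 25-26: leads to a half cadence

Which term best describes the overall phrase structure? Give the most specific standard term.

Both phrases have the same opening (A) and the same cadence (half cadence): the second is a restatement, not a consequent, so this is a repeated phrase rather than a period.

repeated phrase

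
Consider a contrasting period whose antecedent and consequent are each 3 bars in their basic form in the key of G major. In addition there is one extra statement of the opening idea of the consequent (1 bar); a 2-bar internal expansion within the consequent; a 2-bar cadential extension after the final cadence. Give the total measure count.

11 measures

Basic contrasting period: 3 + 3 = 6 bars.
6 (basic form) + 1 (extra statement) + 2 (internal expansion) + 2 (cadential extension) = 11.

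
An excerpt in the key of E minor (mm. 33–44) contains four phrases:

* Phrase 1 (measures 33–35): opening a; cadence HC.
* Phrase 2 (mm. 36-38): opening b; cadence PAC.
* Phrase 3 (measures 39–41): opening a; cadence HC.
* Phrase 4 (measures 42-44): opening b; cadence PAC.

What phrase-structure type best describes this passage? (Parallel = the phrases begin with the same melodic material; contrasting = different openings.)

repeated period

The cadence pattern HC–PAC–HC–PAC is weak–strong twice, and phrases 3–4 restate phrases 1–2: a period heard twice, not a double period (which would end weakly at phrase 2).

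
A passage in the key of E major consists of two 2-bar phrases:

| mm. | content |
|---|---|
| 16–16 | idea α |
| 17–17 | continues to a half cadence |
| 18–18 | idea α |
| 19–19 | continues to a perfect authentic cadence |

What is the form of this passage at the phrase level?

Phrase 1 ends with a half cadence (weaker) and phrase 2 with a perfect authentic cadence (stronger): antecedent + consequent = a period.
The two phrases open with the same material (α / α), so the period is parallel.

parallel period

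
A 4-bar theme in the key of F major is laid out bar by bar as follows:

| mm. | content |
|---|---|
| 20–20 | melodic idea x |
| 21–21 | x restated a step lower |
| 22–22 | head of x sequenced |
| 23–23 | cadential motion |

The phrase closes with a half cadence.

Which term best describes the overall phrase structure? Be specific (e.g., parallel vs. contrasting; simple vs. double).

sentence

Basic idea (bar 20) + its repetition (m. 21) form the presentation; fragmentation and cadence (measures 22-23) form the continuation — the 4-bar whole is a sentence.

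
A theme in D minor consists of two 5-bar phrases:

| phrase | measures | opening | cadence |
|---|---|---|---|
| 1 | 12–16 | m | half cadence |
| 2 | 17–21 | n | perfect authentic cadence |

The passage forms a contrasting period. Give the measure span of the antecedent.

measures 12–16

The antecedent is the phrase ending with the weaker cadence (half cadence, phrase 1) and the consequent the one ending more conclusively (perfect authentic cadence, phrase 2); the antecedent is mm. 12–16.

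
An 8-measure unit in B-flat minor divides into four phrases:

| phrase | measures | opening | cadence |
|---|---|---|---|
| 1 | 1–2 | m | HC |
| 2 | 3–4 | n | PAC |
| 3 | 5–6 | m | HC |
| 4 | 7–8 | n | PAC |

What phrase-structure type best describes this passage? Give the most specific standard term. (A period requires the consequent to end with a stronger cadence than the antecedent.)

The cadence pattern HC–PAC–HC–PAC is weak–strong twice, and phrases 3–4 restate phrases 1–2: a period heard twice, not a double period (which would end weakly at phrase 2).

repeated period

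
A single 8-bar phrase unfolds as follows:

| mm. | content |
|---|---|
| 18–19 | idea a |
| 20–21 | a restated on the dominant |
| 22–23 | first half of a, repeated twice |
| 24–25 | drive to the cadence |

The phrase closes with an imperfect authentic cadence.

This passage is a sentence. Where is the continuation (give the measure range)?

measures 22–25

After the presentation (mm. 18–21), the continuation covers the fragmentation through the cadence: mm. 22–25.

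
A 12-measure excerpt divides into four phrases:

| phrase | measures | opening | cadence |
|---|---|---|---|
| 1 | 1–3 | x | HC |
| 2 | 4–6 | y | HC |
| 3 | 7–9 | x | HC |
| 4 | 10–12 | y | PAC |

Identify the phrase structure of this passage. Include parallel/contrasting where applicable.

parallel double period

Four phrases in two halves: the first half (mm. 1–6) ends with a half cadence, the second (mm. 7-12) with a perfect authentic cadence — a large antecedent–consequent pair, i.e. a double period.
Phrase 3 begins with the same material as phrase 1, making it parallel.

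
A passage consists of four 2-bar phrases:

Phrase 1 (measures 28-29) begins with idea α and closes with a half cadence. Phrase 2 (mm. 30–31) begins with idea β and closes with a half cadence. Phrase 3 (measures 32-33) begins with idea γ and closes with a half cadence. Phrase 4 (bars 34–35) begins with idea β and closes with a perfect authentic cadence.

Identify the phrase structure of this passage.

contrasting double period

Four phrases in two halves: the first half (mm. 28–31) ends with a half cadence, the second (mm. 32–35) with a perfect authentic cadence — a large antecedent–consequent pair, i.e. a double period.
Phrase 3 begins with different material from phrase 1, making it contrasting.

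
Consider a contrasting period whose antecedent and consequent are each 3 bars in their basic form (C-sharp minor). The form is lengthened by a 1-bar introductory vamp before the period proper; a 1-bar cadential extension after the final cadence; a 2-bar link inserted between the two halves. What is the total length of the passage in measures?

10 measures

Basic contrasting period: 3 + 3 = 6 bars.
6 (basic form) + 1 (introduction) + 1 (cadential extension) + 2 (link) = 10.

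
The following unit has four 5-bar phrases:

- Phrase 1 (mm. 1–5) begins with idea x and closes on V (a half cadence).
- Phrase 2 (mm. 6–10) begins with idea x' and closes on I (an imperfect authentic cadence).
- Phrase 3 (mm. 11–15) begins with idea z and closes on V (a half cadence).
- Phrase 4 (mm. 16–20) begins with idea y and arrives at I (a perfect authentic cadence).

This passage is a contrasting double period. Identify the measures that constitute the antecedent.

measures 1–10

In a double period the four phrases pair into a large antecedent (phrases 1–2, ending imperfect authentic cadence) and a large consequent (phrases 3–4, ending perfect authentic cadence). The antecedent spans measures 1-10.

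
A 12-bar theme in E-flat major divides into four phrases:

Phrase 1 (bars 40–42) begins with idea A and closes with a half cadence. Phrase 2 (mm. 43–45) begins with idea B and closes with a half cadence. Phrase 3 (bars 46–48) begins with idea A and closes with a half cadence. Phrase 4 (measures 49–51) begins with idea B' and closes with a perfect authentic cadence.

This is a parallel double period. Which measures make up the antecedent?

In a double period the first pair of phrases (ending half cadence) is the large antecedent and the second pair (ending perfect authentic cadence) is the large consequent; the antecedent is measures 40–45.

measures 40–45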